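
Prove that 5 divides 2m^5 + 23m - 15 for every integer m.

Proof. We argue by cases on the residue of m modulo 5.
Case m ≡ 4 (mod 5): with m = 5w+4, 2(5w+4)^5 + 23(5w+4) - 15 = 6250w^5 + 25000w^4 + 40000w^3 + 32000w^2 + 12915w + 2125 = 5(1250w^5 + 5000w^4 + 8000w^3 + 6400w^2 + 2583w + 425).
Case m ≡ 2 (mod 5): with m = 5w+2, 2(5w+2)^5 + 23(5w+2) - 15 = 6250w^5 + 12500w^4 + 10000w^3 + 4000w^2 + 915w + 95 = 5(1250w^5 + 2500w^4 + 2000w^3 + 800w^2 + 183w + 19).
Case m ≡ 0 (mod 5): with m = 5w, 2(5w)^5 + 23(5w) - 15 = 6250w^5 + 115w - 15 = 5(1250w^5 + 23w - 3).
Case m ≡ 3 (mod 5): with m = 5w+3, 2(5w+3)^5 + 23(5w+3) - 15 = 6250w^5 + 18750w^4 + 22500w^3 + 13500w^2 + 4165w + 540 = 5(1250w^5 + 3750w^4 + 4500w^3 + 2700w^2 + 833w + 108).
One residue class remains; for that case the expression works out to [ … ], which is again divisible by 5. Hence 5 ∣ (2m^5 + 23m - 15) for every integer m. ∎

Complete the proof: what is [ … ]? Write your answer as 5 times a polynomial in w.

5(1250w^5 + 1250w^4 + 500w^3 + 100w^2 + 33w + 2)

Only m ≡ 1 (mod 5) is unaccounted for. Put m = 5w+1:
2(5w+1)^5 + 23(5w+1) - 15 expands to 6250w^5 + 6250w^4 + 2500w^3 + 500w^2 + 165w + 10,
and factoring out 5 leaves 5(1250w^5 + 1250w^4 + 500w^3 + 100w^2 + 33w + 2).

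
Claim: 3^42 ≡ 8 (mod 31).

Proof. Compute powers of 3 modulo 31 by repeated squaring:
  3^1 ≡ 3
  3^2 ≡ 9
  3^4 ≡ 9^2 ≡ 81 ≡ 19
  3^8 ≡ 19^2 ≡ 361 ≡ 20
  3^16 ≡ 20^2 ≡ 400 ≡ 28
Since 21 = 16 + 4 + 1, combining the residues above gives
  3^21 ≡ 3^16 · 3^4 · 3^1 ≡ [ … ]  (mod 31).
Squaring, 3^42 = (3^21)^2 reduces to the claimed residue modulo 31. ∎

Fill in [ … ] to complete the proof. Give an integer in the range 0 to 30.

15

Multiply the listed residues: 28 · 19 · 3 = 532 → 1596.
Reducing modulo 31: 1596 = 51·31 + 15, so 3^21 ≡ 15.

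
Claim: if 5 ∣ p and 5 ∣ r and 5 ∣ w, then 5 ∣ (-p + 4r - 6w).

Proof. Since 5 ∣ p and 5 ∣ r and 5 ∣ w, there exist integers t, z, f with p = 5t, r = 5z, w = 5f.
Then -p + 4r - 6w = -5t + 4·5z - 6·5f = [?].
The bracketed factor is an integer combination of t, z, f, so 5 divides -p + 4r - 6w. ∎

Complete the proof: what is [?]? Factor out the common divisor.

Pull the common 5 out of every term: -5t + 4·5z - 6·5f = 5(-6f - t + 4z).
-6f - t + 4z is an integer, which exhibits the divisibility.

5(-6f - t + 4z)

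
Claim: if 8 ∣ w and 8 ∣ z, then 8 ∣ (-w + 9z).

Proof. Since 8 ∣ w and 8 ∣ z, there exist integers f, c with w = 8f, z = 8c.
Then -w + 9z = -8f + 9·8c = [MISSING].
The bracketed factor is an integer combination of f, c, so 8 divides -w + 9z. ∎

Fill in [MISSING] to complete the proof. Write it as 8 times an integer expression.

Each term has a factor of 8: -8f + 9·8c = 8·(9c - f).
Since 9c - f is an integer, 8 ∣ (-w + 9z).

8(9c - f)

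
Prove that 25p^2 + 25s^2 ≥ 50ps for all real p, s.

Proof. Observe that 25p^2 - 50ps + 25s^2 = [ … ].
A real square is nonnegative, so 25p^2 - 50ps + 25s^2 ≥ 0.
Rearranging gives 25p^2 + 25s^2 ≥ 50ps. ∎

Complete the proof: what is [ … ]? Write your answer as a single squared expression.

25p^2 - 50ps + 25s^2 is a perfect-square trinomial: the outer terms are (5p)^2 and (5s)^2, and the cross term is -2·5p·5s.
So 25p^2 - 50ps + 25s^2 = (5p - 5s)^2 ≥ 0.

(5p - 5s)^2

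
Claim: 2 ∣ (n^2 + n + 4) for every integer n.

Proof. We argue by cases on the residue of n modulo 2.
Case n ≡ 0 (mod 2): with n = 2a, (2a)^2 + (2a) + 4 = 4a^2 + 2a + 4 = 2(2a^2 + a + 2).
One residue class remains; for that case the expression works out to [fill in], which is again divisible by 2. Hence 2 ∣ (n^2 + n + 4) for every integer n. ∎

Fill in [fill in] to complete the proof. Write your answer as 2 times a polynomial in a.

The residues treated are {0}, so the missing case is n ≡ 1 (mod 2); write n = 2a+1.
Then (2a+1)^2 + (2a+1) + 4 = 4a^2 + 6a + 6 = 2(2a^2 + 3a + 3).

2(2a^2 + 3a + 3)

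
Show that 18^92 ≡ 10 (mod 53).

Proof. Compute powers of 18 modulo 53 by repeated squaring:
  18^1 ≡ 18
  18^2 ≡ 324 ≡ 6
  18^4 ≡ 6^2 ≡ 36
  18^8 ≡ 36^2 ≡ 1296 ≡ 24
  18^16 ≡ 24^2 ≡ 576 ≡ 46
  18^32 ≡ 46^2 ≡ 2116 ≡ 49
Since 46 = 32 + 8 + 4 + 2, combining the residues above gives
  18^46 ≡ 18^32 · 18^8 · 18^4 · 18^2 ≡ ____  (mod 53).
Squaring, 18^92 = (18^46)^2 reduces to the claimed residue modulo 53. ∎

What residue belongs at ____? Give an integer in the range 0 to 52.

18^32 · 18^8 · 18^4 · 18^2 ≡ 49 · 24 · 36 · 6 = 254016.
254016 mod 53 = 40, so 18^46 ≡ 40 (mod 53).

40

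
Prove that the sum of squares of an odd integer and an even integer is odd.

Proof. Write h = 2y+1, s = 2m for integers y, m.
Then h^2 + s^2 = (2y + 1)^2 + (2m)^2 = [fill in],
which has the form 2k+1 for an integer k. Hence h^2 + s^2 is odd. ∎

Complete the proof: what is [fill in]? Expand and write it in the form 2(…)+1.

2(2m^2 + 2y^2 + 2y) + 1

(2y + 1)^2 + (2m)^2 = 4m^2 + 4y^2 + 4y + 1
= 2(2m^2 + 2y^2 + 2y) + 1.
Since 2m^2 + 2y^2 + 2y is an integer, the sum of squares is of the form 2k+1 for an integer k.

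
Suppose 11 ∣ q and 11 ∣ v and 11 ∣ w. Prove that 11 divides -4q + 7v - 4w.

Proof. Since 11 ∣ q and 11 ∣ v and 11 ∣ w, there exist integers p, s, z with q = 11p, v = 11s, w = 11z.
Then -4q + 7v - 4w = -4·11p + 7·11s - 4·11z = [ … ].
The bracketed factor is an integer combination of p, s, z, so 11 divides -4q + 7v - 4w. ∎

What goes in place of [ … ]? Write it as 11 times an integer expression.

11(-4p + 7s - 4z)

Pull the common 11 out of every term: -4·11p + 7·11s - 4·11z = 11(-4p + 7s - 4z).
-4p + 7s - 4z is an integer, which exhibits the divisibility.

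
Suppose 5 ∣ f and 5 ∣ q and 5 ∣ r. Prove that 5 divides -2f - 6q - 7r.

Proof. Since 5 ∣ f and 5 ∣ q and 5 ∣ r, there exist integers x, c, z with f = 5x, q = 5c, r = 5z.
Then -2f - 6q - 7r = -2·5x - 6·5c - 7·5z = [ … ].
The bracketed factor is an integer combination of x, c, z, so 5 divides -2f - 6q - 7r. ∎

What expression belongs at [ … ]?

5(-6c - 2x - 7z)

Pull the common 5 out of every term: -2·5x - 6·5c - 7·5z = 5(-6c - 2x - 7z).
-6c - 2x - 7z is an integer, which exhibits the divisibility.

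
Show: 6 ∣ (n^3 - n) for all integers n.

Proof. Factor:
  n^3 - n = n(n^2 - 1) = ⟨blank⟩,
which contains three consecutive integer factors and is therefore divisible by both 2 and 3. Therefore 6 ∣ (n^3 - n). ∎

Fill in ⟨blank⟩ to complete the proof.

(n - 1)n(n + 1)

n(n^2 - 1) = n(n - 1)(n + 1) = (n - 1)n(n + 1).
These three factors are consecutive integers, so their product is divisible by 6.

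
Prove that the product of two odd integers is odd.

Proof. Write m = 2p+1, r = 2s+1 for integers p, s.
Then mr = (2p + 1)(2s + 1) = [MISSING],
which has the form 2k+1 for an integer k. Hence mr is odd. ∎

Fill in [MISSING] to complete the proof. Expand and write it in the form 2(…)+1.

2(2ps + p + s) + 1

Expanding: (2p + 1)(2s + 1) = 4ps + 2p + 2s + 1.
Every term except the constant is even, so this is 2(2ps + p + s) + 1,
and 2ps + p + s ∈ ℤ gives the required form.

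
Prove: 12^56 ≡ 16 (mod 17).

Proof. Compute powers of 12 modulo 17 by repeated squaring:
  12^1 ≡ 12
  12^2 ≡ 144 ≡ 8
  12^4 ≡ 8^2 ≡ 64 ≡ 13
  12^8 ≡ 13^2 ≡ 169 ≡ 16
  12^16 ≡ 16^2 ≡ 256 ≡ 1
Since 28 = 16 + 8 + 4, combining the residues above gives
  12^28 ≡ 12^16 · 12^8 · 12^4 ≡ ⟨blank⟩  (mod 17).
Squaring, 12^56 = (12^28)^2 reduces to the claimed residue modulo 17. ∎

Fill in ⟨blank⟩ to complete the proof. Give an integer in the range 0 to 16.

4

Multiply the listed residues: 1 · 16 · 13 = 16 → 208.
Reducing modulo 17: 208 = 12·17 + 4, so 12^28 ≡ 4.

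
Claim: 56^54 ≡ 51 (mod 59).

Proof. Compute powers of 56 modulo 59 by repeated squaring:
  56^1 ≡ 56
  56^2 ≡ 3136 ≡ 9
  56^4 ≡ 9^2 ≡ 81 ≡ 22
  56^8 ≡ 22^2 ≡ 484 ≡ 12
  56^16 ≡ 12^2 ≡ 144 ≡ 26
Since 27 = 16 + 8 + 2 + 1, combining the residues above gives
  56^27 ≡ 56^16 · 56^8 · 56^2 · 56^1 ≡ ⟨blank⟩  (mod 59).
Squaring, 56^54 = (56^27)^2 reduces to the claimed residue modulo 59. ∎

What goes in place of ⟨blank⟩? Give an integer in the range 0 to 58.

56^16 · 56^8 · 56^2 · 56^1 ≡ 26 · 12 · 9 · 56 = 157248.
157248 mod 59 = 13, so 56^27 ≡ 13 (mod 59).

13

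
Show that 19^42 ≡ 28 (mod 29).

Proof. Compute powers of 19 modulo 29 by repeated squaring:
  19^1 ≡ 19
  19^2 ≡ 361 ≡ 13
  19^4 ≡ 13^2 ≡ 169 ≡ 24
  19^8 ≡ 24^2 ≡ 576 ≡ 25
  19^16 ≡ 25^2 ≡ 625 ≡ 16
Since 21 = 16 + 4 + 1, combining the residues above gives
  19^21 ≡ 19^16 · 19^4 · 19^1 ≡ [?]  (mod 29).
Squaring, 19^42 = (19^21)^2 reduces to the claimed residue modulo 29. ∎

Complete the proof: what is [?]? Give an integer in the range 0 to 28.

17

19^16 · 19^4 · 19^1 ≡ 16 · 24 · 19 = 7296.
7296 mod 29 = 17, so 19^21 ≡ 17 (mod 29).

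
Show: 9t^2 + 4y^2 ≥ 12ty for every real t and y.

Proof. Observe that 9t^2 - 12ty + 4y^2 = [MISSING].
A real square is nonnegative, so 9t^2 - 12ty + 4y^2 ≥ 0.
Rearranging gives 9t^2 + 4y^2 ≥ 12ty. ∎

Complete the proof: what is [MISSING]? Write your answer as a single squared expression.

(3t - 2y)^2

9t^2 - 12ty + 4y^2 is a perfect-square trinomial: the outer terms are (3t)^2 and (2y)^2, and the cross term is -2·3t·2y.
So 9t^2 - 12ty + 4y^2 = (3t - 2y)^2 ≥ 0.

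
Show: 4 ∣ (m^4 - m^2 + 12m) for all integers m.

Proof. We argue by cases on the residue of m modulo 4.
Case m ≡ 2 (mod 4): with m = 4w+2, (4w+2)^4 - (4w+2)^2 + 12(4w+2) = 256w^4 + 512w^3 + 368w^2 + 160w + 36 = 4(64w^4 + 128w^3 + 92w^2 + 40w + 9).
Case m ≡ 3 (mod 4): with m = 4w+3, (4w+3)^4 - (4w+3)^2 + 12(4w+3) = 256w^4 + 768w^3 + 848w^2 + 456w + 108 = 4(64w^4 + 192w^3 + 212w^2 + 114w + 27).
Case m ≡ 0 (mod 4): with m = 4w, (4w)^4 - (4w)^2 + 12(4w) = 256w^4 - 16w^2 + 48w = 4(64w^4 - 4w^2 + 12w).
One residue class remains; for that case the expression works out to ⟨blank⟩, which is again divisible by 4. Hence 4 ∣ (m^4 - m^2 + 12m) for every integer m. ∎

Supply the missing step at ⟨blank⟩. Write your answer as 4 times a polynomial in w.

4(64w^4 + 64w^3 + 20w^2 + 14w + 3)

Only m ≡ 1 (mod 4) is unaccounted for. Put m = 4w+1:
(4w+1)^4 - (4w+1)^2 + 12(4w+1) expands to 256w^4 + 256w^3 + 80w^2 + 56w + 12,
and factoring out 4 leaves 4(64w^4 + 64w^3 + 20w^2 + 14w + 3).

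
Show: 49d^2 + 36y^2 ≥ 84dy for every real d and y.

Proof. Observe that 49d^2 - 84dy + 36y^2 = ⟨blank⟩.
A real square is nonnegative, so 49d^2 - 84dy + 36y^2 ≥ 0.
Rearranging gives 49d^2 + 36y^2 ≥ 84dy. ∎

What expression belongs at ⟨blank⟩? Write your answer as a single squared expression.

The leading and trailing coefficients are 7^2 and 6^2, and 84 = 2·7·6, so the trinomial is (7d - 6y)^2.
Hence 49d^2 - 84dy + 36y^2 ≥ 0.

(7d - 6y)^2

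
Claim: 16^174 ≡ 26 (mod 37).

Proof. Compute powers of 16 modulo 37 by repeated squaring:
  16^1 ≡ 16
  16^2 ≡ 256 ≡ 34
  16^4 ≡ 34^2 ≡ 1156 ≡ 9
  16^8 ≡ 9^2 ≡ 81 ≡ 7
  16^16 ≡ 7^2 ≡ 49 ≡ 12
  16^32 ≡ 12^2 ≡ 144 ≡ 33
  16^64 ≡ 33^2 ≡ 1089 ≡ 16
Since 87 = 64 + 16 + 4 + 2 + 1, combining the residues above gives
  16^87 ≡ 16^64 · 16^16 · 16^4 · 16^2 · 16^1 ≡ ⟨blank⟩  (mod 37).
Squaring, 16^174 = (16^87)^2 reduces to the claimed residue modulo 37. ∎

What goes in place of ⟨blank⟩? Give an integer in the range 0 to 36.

Multiply the listed residues: 16 · 12 · 9 · 34 · 16 = 192 → 1728 → 58752 → 940032.
Reducing modulo 37: 940032 = 25406·37 + 10, so 16^87 ≡ 10.

10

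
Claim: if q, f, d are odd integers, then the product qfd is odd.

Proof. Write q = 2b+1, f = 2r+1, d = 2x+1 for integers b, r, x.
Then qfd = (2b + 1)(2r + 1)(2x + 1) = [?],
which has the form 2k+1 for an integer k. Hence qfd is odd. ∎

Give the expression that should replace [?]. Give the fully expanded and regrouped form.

Expanding: (2b + 1)(2r + 1)(2x + 1) = 8brx + 4br + 4bx + 2b + 4rx + 2r + 2x + 1.
Every term except the constant is even, so this is 2(4brx + 2br + 2bx + b + 2rx + r + x) + 1,
and 4brx + 2br + 2bx + b + 2rx + r + x ∈ ℤ gives the required form.

2(4brx + 2br + 2bx + b + 2rx + r + x) + 1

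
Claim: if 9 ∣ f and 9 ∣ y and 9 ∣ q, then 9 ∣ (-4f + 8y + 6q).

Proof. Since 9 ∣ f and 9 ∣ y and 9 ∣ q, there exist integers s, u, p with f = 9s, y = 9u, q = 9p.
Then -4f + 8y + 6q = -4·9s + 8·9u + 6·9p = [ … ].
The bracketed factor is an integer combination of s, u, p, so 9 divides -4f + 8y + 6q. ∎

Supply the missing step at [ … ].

9(6p - 4s + 8u)

Pull the common 9 out of every term: -4·9s + 8·9u + 6·9p = 9(6p - 4s + 8u).
6p - 4s + 8u is an integer, which exhibits the divisibility.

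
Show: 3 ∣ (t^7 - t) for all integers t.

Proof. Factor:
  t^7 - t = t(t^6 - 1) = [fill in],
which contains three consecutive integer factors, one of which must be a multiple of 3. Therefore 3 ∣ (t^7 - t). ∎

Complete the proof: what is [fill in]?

(t - 1)t(t + 1)(t^4 + t^2 + 1)

t^6 - 1 = (t^2 - 1)(t^4 + t^2 + 1), and t^2 - 1 = (t-1)(t+1).
So t(t^6 - 1) = (t - 1)t(t + 1)(t^4 + t^2 + 1).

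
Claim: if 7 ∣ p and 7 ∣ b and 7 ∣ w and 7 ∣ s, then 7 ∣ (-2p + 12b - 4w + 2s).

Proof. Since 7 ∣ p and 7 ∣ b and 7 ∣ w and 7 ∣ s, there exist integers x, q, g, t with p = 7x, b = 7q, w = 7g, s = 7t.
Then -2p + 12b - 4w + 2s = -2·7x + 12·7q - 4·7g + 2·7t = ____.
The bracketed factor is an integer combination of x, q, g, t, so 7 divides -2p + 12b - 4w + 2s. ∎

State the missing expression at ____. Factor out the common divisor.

Pull the common 7 out of every term: -2·7x + 12·7q - 4·7g + 2·7t = 7(-4g + 12q + 2t - 2x).
-4g + 12q + 2t - 2x is an integer, which exhibits the divisibility.

7(-4g + 12q + 2t - 2x)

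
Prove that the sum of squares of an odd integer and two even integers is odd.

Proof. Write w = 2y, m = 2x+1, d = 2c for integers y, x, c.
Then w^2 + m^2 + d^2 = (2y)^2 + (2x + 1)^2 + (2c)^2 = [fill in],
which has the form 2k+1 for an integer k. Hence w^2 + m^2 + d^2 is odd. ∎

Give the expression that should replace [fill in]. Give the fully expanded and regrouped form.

Expanding: (2y)^2 + (2x + 1)^2 + (2c)^2 = 4c^2 + 4x^2 + 4x + 4y^2 + 1.
Every term except the constant is even, so this is 2(2c^2 + 2x^2 + 2x + 2y^2) + 1,
and 2c^2 + 2x^2 + 2x + 2y^2 ∈ ℤ gives the required form.

2(2c^2 + 2x^2 + 2x + 2y^2) + 1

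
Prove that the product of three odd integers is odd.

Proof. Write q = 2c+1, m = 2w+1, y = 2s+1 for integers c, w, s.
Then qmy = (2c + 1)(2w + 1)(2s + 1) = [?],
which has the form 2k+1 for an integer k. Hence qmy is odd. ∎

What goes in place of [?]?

(2c + 1)(2w + 1)(2s + 1) = 8csw + 4cs + 4cw + 2c + 4sw + 2s + 2w + 1
= 2(4csw + 2cs + 2cw + c + 2sw + s + w) + 1.
Since 4csw + 2cs + 2cw + c + 2sw + s + w is an integer, the product is of the form 2k+1 for an integer k.

2(4csw + 2cs + 2cw + c + 2sw + s + w) + 1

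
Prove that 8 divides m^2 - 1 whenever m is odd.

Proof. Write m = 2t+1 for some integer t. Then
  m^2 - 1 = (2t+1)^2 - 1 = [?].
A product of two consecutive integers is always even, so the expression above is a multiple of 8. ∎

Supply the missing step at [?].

4t(t + 1)

(2t+1)^2 - 1 = 4t^2 + 4t + 1 - 1 = 4t^2 + 4t = 4t(t+1).
Since t and t+1 are consecutive, t(t+1) is even, and 4·(even) is a multiple of 8.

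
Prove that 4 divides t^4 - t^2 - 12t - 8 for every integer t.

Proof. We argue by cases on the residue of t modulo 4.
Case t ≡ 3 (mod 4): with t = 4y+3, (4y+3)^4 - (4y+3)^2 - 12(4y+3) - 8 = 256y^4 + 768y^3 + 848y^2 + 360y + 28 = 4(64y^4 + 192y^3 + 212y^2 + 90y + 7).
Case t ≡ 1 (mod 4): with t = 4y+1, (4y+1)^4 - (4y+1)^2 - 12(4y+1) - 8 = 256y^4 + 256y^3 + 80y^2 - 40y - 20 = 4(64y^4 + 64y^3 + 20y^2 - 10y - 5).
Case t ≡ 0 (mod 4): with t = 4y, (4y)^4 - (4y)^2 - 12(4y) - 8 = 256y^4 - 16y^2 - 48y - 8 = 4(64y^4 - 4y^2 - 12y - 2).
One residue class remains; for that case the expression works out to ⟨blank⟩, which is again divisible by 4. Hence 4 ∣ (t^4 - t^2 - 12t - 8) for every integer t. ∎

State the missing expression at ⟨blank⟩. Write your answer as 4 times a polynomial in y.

The residues treated are {3, 1, 0}, so the missing case is t ≡ 2 (mod 4); write t = 4y+2.
Then (4y+2)^4 - (4y+2)^2 - 12(4y+2) - 8 = 256y^4 + 512y^3 + 368y^2 + 64y - 20 = 4(64y^4 + 128y^3 + 92y^2 + 16y - 5).

4(64y^4 + 128y^3 + 92y^2 + 16y - 5)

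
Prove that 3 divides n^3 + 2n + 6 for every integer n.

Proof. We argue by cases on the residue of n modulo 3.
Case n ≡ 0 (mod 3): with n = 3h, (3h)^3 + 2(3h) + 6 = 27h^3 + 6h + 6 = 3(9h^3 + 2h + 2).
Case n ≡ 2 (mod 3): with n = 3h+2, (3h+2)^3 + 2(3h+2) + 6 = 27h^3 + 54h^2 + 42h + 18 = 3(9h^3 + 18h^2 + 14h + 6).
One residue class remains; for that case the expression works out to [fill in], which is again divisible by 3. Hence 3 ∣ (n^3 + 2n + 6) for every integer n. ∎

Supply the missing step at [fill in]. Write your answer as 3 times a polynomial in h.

The residues treated are {0, 2}, so the missing case is n ≡ 1 (mod 3); write n = 3h+1.
Then (3h+1)^3 + 2(3h+1) + 6 = 27h^3 + 27h^2 + 15h + 9 = 3(9h^3 + 9h^2 + 5h + 3).

3(9h^3 + 9h^2 + 5h + 3)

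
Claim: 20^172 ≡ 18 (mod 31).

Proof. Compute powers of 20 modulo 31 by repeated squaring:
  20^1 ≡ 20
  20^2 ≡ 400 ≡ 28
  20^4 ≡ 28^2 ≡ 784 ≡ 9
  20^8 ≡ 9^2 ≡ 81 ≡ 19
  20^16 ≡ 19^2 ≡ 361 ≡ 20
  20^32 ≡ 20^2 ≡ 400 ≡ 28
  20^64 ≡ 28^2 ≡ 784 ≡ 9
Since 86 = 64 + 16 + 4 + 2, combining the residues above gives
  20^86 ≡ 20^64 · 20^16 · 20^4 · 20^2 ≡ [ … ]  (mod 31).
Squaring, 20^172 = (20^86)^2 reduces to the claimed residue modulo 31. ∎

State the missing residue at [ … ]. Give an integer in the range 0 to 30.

20^64 · 20^16 · 20^4 · 20^2 ≡ 9 · 20 · 9 · 28 = 45360.
45360 mod 31 = 7, so 20^86 ≡ 7 (mod 31).

7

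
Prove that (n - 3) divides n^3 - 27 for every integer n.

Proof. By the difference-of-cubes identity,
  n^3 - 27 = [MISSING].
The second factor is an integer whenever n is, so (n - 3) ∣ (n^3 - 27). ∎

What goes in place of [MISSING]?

(n - 3)(n^2 + 3n + 9)

Polynomial division of n^3 - 27 by n - 3 leaves remainder 0 and quotient n^2 + 3n + 9.
Hence n^3 - 27 = (n - 3)(n^2 + 3n + 9).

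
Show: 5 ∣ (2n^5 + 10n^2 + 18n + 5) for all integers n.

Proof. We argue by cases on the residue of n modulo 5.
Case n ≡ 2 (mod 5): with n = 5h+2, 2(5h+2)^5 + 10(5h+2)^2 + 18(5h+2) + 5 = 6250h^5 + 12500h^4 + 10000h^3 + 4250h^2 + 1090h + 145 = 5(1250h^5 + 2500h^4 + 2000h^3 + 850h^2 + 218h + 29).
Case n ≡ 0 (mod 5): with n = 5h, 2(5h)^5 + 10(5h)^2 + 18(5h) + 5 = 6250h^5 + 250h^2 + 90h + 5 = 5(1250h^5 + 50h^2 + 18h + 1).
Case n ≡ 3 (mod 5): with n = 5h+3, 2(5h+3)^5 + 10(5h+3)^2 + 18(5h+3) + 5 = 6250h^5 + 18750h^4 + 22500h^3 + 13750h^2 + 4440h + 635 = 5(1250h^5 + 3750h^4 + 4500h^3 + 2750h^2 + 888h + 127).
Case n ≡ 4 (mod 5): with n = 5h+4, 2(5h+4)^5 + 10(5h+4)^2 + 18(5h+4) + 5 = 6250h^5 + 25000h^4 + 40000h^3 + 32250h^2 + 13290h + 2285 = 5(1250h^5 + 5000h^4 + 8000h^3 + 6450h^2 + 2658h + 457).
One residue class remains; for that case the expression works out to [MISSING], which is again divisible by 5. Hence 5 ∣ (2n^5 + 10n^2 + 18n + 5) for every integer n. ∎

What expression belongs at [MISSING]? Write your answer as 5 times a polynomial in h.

5(1250h^5 + 1250h^4 + 500h^3 + 150h^2 + 48h + 7)

The residues treated are {2, 0, 3, 4}, so the missing case is n ≡ 1 (mod 5); write n = 5h+1.
Then 2(5h+1)^5 + 10(5h+1)^2 + 18(5h+1) + 5 = 6250h^5 + 6250h^4 + 2500h^3 + 750h^2 + 240h + 35 = 5(1250h^5 + 1250h^4 + 500h^3 + 150h^2 + 48h + 7).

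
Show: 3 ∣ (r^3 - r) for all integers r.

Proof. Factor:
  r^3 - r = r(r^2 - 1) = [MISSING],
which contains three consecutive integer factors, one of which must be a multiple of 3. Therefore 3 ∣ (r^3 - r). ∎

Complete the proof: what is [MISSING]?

r(r^2 - 1) = r(r - 1)(r + 1) = (r - 1)r(r + 1).
These three factors are consecutive integers, so their product is divisible by 3.

(r - 1)r(r + 1)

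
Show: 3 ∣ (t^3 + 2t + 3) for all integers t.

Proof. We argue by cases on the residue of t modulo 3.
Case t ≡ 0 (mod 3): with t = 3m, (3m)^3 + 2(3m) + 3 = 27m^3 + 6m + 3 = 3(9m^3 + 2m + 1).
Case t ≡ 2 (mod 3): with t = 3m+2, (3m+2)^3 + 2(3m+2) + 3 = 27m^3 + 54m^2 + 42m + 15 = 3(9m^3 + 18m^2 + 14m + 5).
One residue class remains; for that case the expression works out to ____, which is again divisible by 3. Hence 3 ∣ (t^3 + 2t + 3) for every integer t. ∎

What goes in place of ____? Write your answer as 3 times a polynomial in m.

Only t ≡ 1 (mod 3) is unaccounted for. Put t = 3m+1:
(3m+1)^3 + 2(3m+1) + 3 expands to 27m^3 + 27m^2 + 15m + 6,
and factoring out 3 leaves 3(9m^3 + 9m^2 + 5m + 2).

3(9m^3 + 9m^2 + 5m + 2)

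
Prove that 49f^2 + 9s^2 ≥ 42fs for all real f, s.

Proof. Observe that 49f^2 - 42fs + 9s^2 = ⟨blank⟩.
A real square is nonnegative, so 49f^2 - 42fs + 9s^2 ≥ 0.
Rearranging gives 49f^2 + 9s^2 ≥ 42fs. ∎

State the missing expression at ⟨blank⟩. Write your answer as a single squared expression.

49f^2 - 42fs + 9s^2 is a perfect-square trinomial: the outer terms are (7f)^2 and (3s)^2, and the cross term is -2·7f·3s.
So 49f^2 - 42fs + 9s^2 = (7f - 3s)^2 ≥ 0.

(7f - 3s)^2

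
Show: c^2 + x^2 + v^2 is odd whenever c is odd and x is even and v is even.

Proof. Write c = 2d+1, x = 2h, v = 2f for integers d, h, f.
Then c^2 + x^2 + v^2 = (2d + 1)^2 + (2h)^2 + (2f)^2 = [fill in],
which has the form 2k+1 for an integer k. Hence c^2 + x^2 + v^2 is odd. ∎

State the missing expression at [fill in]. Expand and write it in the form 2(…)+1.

2(2d^2 + 2d + 2f^2 + 2h^2) + 1

Expanding: (2d + 1)^2 + (2h)^2 + (2f)^2 = 4d^2 + 4d + 4f^2 + 4h^2 + 1.
Every term except the constant is even, so this is 2(2d^2 + 2d + 2f^2 + 2h^2) + 1,
and 2d^2 + 2d + 2f^2 + 2h^2 ∈ ℤ gives the required form.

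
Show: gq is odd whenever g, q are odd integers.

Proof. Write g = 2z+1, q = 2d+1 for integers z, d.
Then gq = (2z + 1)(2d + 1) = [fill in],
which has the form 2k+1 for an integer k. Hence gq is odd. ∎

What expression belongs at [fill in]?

(2z + 1)(2d + 1) = 4dz + 2d + 2z + 1
= 2(2dz + d + z) + 1.
Since 2dz + d + z is an integer, the product is of the form 2k+1 for an integer k.

2(2dz + d + z) + 1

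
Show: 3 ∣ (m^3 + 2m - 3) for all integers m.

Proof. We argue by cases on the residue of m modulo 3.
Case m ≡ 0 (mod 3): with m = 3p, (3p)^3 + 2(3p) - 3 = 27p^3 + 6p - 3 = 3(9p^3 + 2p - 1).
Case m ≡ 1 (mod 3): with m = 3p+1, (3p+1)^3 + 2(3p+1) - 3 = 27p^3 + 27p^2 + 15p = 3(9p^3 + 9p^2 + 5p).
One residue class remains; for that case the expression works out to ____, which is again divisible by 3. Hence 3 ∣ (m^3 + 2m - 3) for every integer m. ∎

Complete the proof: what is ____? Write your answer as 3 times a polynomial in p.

Only m ≡ 2 (mod 3) is unaccounted for. Put m = 3p+2:
(3p+2)^3 + 2(3p+2) - 3 expands to 27p^3 + 54p^2 + 42p + 9,
and factoring out 3 leaves 3(9p^3 + 18p^2 + 14p + 3).

3(9p^3 + 18p^2 + 14p + 3)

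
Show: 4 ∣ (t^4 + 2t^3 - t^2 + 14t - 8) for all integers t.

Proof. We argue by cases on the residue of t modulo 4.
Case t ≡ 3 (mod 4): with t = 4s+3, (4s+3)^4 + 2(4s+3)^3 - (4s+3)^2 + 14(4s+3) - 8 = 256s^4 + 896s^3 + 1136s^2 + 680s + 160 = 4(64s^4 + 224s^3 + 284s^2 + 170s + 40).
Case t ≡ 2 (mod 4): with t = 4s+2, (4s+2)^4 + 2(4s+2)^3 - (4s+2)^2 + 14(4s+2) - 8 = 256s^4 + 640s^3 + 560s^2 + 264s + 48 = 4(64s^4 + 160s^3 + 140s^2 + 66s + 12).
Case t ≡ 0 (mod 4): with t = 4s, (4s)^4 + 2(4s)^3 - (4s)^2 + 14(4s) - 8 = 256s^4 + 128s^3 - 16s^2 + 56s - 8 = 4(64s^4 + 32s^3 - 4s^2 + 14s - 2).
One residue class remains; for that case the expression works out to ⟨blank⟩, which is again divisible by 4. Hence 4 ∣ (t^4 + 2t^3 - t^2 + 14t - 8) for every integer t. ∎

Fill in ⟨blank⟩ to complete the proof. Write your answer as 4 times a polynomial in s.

4(64s^4 + 96s^3 + 44s^2 + 22s + 2)

Only t ≡ 1 (mod 4) is unaccounted for. Put t = 4s+1:
(4s+1)^4 + 2(4s+1)^3 - (4s+1)^2 + 14(4s+1) - 8 expands to 256s^4 + 384s^3 + 176s^2 + 88s + 8,
and factoring out 4 leaves 4(64s^4 + 96s^3 + 44s^2 + 22s + 2).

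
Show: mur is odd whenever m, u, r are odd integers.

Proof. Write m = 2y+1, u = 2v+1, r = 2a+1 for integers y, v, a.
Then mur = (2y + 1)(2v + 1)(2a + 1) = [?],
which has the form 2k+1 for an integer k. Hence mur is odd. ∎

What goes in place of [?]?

Expanding: (2y + 1)(2v + 1)(2a + 1) = 8avy + 4av + 4ay + 2a + 4vy + 2v + 2y + 1.
Every term except the constant is even, so this is 2(4avy + 2av + 2ay + a + 2vy + v + y) + 1,
and 4avy + 2av + 2ay + a + 2vy + v + y ∈ ℤ gives the required form.

2(4avy + 2av + 2ay + a + 2vy + v + y) + 1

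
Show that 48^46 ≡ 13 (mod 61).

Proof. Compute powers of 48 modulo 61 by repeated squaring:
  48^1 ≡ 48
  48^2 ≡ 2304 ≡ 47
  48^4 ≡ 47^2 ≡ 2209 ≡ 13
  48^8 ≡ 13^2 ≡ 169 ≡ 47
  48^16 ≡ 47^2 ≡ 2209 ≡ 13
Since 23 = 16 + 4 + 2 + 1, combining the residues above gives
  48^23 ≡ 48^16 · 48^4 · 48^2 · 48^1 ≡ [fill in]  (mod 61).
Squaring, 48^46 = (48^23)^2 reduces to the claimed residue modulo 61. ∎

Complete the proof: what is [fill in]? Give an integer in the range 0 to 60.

48^16 · 48^4 · 48^2 · 48^1 ≡ 13 · 13 · 47 · 48 = 381264.
381264 mod 61 = 14, so 48^23 ≡ 14 (mod 61).

14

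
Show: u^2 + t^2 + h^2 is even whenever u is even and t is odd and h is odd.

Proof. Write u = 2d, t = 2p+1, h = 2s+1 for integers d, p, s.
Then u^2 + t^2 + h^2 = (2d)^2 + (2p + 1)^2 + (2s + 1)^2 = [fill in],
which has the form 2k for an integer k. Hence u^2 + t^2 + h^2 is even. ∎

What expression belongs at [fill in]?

Expanding: (2d)^2 + (2p + 1)^2 + (2s + 1)^2 = 4d^2 + 4p^2 + 4p + 4s^2 + 4s + 2.
Every term is even; pulling out the factor of 2 gives 2(2d^2 + 2p^2 + 2p + 2s^2 + 2s + 1).

2(2d^2 + 2p^2 + 2p + 2s^2 + 2s + 1)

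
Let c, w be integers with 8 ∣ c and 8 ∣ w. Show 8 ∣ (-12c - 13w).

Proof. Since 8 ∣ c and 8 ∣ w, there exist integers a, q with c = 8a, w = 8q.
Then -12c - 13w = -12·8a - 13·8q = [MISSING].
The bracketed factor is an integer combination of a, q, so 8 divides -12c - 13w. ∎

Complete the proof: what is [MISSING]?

Each term has a factor of 8: -12·8a - 13·8q = 8·(-12a - 13q).
Since -12a - 13q is an integer, 8 ∣ (-12c - 13w).

8(-12a - 13q)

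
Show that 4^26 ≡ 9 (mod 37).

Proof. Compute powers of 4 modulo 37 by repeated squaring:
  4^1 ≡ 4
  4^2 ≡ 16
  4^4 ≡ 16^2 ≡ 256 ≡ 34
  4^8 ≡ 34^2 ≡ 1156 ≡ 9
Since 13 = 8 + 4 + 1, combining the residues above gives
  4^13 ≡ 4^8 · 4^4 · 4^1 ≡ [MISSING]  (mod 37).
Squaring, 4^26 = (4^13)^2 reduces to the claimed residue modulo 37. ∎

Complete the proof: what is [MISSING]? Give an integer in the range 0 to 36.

Multiply the listed residues: 9 · 34 · 4 = 306 → 1224.
Reducing modulo 37: 1224 = 33·37 + 3, so 4^13 ≡ 3.

3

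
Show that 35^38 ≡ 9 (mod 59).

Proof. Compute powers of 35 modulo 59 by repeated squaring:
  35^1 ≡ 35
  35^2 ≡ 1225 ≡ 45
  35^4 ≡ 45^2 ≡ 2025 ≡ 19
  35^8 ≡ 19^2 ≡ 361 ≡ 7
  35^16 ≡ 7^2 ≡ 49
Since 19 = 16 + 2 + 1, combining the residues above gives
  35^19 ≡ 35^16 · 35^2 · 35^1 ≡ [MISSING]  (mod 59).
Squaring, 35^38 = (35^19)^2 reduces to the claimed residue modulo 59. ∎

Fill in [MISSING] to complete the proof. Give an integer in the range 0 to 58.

35^16 · 35^2 · 35^1 ≡ 49 · 45 · 35 = 77175.
77175 mod 59 = 3, so 35^19 ≡ 3 (mod 59).

3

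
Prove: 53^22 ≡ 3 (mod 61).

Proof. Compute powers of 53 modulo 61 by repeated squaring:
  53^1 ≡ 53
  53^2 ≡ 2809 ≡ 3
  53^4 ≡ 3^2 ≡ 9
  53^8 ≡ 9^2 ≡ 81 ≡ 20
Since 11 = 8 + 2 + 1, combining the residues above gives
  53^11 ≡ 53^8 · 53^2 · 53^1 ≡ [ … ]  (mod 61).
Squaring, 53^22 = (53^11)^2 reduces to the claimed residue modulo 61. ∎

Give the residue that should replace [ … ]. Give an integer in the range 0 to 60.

Multiply the listed residues: 20 · 3 · 53 = 60 → 3180.
Reducing modulo 61: 3180 = 52·61 + 8, so 53^11 ≡ 8.

8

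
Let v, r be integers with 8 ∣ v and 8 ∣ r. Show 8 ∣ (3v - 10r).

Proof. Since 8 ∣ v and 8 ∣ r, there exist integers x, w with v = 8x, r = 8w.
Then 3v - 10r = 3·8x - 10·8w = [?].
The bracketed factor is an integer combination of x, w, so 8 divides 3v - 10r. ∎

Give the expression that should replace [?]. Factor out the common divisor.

Each term has a factor of 8: 3·8x - 10·8w = 8·(-10w + 3x).
Since -10w + 3x is an integer, 8 ∣ (3v - 10r).

8(-10w + 3x)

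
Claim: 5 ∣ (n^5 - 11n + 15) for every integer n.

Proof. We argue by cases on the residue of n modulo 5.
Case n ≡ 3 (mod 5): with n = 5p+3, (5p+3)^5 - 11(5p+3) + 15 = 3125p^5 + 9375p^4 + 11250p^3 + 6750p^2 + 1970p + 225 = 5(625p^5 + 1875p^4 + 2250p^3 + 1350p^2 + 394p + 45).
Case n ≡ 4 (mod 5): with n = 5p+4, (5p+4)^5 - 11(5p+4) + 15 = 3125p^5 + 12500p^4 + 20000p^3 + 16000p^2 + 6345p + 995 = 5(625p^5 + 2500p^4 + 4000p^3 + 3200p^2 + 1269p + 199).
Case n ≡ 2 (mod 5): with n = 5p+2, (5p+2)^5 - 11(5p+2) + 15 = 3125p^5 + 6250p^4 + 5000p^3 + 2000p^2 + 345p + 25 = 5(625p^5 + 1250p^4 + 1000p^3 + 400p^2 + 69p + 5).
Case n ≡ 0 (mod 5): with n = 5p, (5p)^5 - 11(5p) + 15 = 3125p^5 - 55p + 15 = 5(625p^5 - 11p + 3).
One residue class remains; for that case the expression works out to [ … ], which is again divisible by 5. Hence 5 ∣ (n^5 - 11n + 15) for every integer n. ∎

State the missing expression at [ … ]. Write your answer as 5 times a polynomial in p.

5(625p^5 + 625p^4 + 250p^3 + 50p^2 - 6p + 1)

The residues treated are {3, 4, 2, 0}, so the missing case is n ≡ 1 (mod 5); write n = 5p+1.
Then (5p+1)^5 - 11(5p+1) + 15 = 3125p^5 + 3125p^4 + 1250p^3 + 250p^2 - 30p + 5 = 5(625p^5 + 625p^4 + 250p^3 + 50p^2 - 6p + 1).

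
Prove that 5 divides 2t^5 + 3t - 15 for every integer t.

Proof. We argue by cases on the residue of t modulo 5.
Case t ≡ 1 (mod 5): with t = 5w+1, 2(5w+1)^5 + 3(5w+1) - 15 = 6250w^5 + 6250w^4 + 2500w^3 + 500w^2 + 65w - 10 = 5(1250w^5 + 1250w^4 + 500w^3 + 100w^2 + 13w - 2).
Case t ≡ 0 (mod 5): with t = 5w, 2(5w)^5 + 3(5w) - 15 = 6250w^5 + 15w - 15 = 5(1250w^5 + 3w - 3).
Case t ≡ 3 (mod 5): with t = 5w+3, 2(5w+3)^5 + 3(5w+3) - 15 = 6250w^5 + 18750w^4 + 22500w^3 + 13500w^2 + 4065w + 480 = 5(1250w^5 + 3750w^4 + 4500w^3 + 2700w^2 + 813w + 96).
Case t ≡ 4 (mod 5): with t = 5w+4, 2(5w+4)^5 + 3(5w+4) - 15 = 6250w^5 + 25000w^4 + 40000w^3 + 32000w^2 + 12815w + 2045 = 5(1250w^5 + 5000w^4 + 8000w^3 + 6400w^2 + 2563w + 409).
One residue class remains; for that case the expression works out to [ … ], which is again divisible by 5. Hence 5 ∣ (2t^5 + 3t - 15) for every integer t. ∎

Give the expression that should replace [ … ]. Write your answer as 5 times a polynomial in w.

Only t ≡ 2 (mod 5) is unaccounted for. Put t = 5w+2:
2(5w+2)^5 + 3(5w+2) - 15 expands to 6250w^5 + 12500w^4 + 10000w^3 + 4000w^2 + 815w + 55,
and factoring out 5 leaves 5(1250w^5 + 2500w^4 + 2000w^3 + 800w^2 + 163w + 11).

5(1250w^5 + 2500w^4 + 2000w^3 + 800w^2 + 163w + 11)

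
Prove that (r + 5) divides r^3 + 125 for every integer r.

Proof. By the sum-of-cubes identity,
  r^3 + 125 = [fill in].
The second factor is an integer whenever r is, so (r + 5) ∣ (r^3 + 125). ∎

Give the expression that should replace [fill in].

(r + 5)(r^2 - 5r + 25)

Polynomial division of r^3 + 125 by r + 5 leaves remainder 0 and quotient r^2 - 5r + 25.
Hence r^3 + 125 = (r + 5)(r^2 - 5r + 25).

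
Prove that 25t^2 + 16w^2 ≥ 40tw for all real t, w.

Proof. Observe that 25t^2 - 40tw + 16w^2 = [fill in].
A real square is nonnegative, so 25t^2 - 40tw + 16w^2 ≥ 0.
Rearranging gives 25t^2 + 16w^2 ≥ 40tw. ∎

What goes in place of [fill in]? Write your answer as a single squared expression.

The leading and trailing coefficients are 5^2 and 4^2, and 40 = 2·5·4, so the trinomial is (5t - 4w)^2.
Hence 25t^2 - 40tw + 16w^2 ≥ 0.

(5t - 4w)^2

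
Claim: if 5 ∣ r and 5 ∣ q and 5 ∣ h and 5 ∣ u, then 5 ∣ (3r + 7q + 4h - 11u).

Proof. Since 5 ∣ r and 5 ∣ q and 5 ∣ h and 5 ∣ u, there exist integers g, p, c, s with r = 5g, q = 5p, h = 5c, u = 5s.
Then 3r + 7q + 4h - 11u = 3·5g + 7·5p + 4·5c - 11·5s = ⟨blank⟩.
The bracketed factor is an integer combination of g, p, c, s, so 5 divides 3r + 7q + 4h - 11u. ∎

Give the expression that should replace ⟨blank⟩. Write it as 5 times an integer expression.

Each term has a factor of 5: 3·5g + 7·5p + 4·5c - 11·5s = 5·(4c + 3g + 7p - 11s).
Since 4c + 3g + 7p - 11s is an integer, 5 ∣ (3r + 7q + 4h - 11u).

5(4c + 3g + 7p - 11s)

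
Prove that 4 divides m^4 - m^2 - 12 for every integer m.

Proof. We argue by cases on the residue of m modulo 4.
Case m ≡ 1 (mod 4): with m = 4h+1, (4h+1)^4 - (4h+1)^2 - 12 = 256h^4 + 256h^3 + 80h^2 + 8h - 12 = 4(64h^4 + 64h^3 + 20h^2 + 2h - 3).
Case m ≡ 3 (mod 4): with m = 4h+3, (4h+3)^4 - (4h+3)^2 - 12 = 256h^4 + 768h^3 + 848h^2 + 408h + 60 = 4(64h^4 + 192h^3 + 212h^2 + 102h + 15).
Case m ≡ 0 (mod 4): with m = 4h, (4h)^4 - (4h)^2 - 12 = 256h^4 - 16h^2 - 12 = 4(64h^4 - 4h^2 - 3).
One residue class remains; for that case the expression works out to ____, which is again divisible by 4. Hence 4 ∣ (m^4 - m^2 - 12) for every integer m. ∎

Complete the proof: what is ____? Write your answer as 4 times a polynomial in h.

The residues treated are {1, 3, 0}, so the missing case is m ≡ 2 (mod 4); write m = 4h+2.
Then (4h+2)^4 - (4h+2)^2 - 12 = 256h^4 + 512h^3 + 368h^2 + 112h = 4(64h^4 + 128h^3 + 92h^2 + 28h).

4(64h^4 + 128h^3 + 92h^2 + 28h)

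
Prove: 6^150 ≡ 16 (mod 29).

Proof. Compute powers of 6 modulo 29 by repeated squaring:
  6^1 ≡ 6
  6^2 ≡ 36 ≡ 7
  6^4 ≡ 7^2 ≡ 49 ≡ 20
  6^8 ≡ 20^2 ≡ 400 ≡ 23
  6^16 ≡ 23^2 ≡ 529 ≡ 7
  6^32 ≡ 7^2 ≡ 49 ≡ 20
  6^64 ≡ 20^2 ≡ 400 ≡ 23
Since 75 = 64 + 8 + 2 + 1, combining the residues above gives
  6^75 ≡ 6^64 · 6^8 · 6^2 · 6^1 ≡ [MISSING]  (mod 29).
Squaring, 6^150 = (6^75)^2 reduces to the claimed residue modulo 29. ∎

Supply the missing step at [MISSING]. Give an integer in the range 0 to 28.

4

6^64 · 6^8 · 6^2 · 6^1 ≡ 23 · 23 · 7 · 6 = 22218.
22218 mod 29 = 4, so 6^75 ≡ 4 (mod 29).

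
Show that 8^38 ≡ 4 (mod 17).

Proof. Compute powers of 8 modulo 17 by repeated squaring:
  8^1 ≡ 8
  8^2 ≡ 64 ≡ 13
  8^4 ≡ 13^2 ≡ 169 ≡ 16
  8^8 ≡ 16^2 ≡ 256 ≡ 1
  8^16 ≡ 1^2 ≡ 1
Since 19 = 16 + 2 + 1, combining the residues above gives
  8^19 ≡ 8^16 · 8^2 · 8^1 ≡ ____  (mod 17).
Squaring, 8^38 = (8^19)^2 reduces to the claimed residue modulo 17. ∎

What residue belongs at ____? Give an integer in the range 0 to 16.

Multiply the listed residues: 1 · 13 · 8 = 13 → 104.
Reducing modulo 17: 104 = 6·17 + 2, so 8^19 ≡ 2.

2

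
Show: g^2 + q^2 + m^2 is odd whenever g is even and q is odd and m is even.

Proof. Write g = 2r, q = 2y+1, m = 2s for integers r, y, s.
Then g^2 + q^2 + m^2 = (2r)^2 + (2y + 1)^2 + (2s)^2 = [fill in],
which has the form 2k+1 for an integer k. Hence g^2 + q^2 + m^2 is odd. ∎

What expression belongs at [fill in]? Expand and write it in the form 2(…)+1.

Expanding: (2r)^2 + (2y + 1)^2 + (2s)^2 = 4r^2 + 4s^2 + 4y^2 + 4y + 1.
Every term except the constant is even, so this is 2(2r^2 + 2s^2 + 2y^2 + 2y) + 1,
and 2r^2 + 2s^2 + 2y^2 + 2y ∈ ℤ gives the required form.

2(2r^2 + 2s^2 + 2y^2 + 2y) + 1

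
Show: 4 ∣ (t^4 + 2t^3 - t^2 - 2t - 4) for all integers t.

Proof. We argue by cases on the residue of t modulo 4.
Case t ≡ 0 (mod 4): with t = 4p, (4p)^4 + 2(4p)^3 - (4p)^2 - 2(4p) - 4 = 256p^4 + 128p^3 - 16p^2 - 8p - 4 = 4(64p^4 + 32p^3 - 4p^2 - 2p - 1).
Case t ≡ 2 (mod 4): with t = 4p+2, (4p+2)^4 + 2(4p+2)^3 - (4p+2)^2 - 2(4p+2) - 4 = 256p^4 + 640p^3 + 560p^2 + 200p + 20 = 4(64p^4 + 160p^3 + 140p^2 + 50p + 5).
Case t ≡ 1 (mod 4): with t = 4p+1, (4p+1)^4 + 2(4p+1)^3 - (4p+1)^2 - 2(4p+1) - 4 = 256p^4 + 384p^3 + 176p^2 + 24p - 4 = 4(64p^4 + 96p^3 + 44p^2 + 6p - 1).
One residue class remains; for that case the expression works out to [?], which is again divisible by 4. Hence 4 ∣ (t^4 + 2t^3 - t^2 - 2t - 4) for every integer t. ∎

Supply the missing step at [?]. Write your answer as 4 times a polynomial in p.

4(64p^4 + 224p^3 + 284p^2 + 154p + 29)

The residues treated are {0, 2, 1}, so the missing case is t ≡ 3 (mod 4); write t = 4p+3.
Then (4p+3)^4 + 2(4p+3)^3 - (4p+3)^2 - 2(4p+3) - 4 = 256p^4 + 896p^3 + 1136p^2 + 616p + 116 = 4(64p^4 + 224p^3 + 284p^2 + 154p + 29).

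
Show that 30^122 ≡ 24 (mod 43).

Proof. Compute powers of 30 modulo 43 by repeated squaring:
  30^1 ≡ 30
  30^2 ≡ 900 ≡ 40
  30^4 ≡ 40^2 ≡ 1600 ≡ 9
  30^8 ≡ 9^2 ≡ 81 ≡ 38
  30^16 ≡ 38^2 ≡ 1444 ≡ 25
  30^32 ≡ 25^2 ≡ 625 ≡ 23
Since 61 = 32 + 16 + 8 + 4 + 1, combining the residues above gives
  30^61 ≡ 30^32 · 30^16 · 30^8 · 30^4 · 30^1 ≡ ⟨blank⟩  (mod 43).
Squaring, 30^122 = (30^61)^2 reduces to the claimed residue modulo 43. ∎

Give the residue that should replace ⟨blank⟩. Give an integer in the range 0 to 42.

29

30^32 · 30^16 · 30^8 · 30^4 · 30^1 ≡ 23 · 25 · 38 · 9 · 30 = 5899500.
5899500 mod 43 = 29, so 30^61 ≡ 29 (mod 43).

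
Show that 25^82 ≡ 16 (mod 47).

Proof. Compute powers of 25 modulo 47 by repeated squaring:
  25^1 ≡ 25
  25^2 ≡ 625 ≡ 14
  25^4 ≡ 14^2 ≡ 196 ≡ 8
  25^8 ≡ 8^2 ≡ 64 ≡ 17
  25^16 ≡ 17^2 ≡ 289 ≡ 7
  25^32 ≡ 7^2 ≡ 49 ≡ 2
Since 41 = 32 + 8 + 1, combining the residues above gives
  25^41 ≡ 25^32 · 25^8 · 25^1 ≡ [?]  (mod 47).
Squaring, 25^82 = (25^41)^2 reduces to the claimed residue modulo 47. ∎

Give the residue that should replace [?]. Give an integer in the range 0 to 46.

25^32 · 25^8 · 25^1 ≡ 2 · 17 · 25 = 850.
850 mod 47 = 4, so 25^41 ≡ 4 (mod 47).

4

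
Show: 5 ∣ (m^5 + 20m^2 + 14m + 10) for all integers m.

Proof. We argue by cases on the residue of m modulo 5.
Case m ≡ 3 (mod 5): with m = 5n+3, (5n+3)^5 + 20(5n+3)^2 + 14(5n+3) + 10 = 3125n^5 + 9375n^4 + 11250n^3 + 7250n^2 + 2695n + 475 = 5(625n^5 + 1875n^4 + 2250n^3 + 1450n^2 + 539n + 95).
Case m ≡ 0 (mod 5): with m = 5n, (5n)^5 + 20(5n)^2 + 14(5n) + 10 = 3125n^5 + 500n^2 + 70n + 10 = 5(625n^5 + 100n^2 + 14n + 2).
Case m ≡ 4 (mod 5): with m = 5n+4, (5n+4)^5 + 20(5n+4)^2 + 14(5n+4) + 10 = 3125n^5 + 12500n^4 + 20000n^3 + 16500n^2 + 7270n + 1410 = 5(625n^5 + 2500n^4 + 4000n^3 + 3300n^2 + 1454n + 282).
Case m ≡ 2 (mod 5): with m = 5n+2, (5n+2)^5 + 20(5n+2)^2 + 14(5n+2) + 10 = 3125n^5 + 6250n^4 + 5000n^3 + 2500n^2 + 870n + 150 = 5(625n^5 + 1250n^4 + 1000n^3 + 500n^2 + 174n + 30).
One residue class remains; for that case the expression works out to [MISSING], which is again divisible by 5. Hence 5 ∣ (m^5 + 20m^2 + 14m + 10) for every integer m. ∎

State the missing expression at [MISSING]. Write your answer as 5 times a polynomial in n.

The residues treated are {3, 0, 4, 2}, so the missing case is m ≡ 1 (mod 5); write m = 5n+1.
Then (5n+1)^5 + 20(5n+1)^2 + 14(5n+1) + 10 = 3125n^5 + 3125n^4 + 1250n^3 + 750n^2 + 295n + 45 = 5(625n^5 + 625n^4 + 250n^3 + 150n^2 + 59n + 9).

5(625n^5 + 625n^4 + 250n^3 + 150n^2 + 59n + 9)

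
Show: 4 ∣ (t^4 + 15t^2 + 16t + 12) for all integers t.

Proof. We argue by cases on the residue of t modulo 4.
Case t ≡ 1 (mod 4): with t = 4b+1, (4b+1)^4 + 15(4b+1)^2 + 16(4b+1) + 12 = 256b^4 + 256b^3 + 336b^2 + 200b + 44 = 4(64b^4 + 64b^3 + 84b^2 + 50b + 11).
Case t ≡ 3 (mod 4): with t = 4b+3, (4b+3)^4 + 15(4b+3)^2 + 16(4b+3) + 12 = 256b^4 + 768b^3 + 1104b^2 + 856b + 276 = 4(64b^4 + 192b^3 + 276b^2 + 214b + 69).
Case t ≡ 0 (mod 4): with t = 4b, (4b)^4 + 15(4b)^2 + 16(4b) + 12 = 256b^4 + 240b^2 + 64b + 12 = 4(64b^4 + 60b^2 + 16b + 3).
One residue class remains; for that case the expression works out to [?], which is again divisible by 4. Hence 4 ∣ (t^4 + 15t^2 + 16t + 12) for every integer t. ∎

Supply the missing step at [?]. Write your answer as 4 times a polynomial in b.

4(64b^4 + 128b^3 + 156b^2 + 108b + 30)

The residues treated are {1, 3, 0}, so the missing case is t ≡ 2 (mod 4); write t = 4b+2.
Then (4b+2)^4 + 15(4b+2)^2 + 16(4b+2) + 12 = 256b^4 + 512b^3 + 624b^2 + 432b + 120 = 4(64b^4 + 128b^3 + 156b^2 + 108b + 30).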